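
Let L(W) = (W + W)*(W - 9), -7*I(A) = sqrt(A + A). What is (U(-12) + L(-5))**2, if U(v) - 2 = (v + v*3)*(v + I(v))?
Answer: 25205380/49 + 137856*I*sqrt(6)/7 ≈ 5.144e+5 + 48240.0*I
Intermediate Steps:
I(A) = -sqrt(2)*sqrt(A)/7 (I(A) = -sqrt(A + A)/7 = -sqrt(2)*sqrt(A)/7)
U(v) = 2 + 4*v*(v - sqrt(2)*sqrt(v)/7) (U(v) = 2 + (v + v*3)*(v - sqrt(2)*sqrt(v)/7) = 2 + (v + 3*v)*(v - sqrt(2)*sqrt(v)/7) = 2 + (4*v)*(v - sqrt(2)*sqrt(v)/7) = 2 + 4*v*(v - sqrt(2)*sqrt(v)/7))
L(W) = 2*W*(-9 + W) (L(W) = (2*W)*(-9 + W) = 2*W*(-9 + W))
(U(-12) + L(-5))**2 = ((2 + 4*(-12)**2 - 4*sqrt(2)*(-12)**(3/2)/7) + 2*(-5)*(-9 - 5))**2 = ((2 + 4*144 - 4*sqrt(2)*(-24*I*sqrt(3))/7) + 2*(-5)*(-14))**2 = ((2 + 576 + 96*I*sqrt(6)/7) + 140)**2 = ((578 + 96*I*sqrt(6)/7) + 140)**2 = (718 + 96*I*sqrt(6)/7)**2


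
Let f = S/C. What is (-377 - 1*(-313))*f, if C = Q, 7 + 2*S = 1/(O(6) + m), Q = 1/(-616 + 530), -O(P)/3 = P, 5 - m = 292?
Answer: -5878272/305 ≈ -19273.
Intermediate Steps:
m = -287 (m = 5 - 1*292 = 5 - 292 = -287)
O(P) = -3*P
Q = -1/86 (Q = 1/(-86) = -1/86 ≈ -0.011628)
S = -1068/305 (S = -7/2 + 1/(2*(-3*6 - 287)) = -7/2 + 1/(2*(-18 - 287)) = -7/2 + (1/2)/(-305) = -7/2 + (1/2)*(-1/305) = -7/2 - 1/610 = -1068/305 ≈ -3.5016)
C = -1/86 ≈ -0.011628
f = 91848/305 (f = -1068/(305*(-1/86)) = -1068/305*(-86) = 91848/305 ≈ 301.14)
(-377 - 1*(-313))*f = (-377 - 1*(-313))*(91848/305) = (-377 + 313)*(91848/305) = -64*91848/305 = -5878272/305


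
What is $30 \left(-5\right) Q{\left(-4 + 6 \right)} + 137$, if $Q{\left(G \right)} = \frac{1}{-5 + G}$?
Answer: $187$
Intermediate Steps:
$30 \left(-5\right) Q{\left(-4 + 6 \right)} + 137 = \frac{30 \left(-5\right)}{-5 + \left(-4 + 6\right)} + 137 = - \frac{150}{-5 + 2} + 137 = - \frac{150}{-3} + 137 = \left(-150\right) \left(- \frac{1}{3}\right) + 137 = 50 + 137 = 187$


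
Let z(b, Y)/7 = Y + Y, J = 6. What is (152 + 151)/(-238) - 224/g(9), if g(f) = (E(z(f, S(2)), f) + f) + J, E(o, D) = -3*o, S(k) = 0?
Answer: -57857/3570 ≈ -16.206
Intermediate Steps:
z(b, Y) = 14*Y (z(b, Y) = 7*(Y + Y) = 7*(2*Y) = 14*Y)
g(f) = 6 + f (g(f) = (-42*0 + f) + 6 = (-3*0 + f) + 6 = (0 + f) + 6 = f + 6 = 6 + f)
(152 + 151)/(-238) - 224/g(9) = (152 + 151)/(-238) - 224/(6 + 9) = 303*(-1/238) - 224/15 = -303/238 - 224*1/15 = -303/238 - 224/15 = -57857/3570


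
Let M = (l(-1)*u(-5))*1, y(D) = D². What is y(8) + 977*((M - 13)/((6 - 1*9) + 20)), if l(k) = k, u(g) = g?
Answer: -6728/17 ≈ -395.76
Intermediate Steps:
M = 5 (M = -1*(-5)*1 = 5*1 = 5)
y(8) + 977*((M - 13)/((6 - 1*9) + 20)) = 8² + 977*((5 - 13)/((6 - 1*9) + 20)) = 64 + 977*(-8/((6 - 9) + 20)) = 64 + 977*(-8/(-3 + 20)) = 64 + 977*(-8/17) = 64 - 7816/17 = -6728/17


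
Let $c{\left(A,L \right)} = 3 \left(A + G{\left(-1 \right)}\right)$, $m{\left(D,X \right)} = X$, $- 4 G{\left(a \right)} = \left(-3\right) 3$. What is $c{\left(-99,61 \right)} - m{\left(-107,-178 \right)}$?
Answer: $- \frac{449}{4} \approx -112.25$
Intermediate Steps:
$G{\left(a \right)} = \frac{9}{4}$ ($G{\left(a \right)} = - \frac{\left(-3\right) 3}{4} = \left(- \frac{1}{4}\right) \left(-9\right) = \frac{9}{4}$)
$c{\left(A,L \right)} = \frac{27}{4} + 3 A$ ($c{\left(A,L \right)} = 3 \left(A + \frac{9}{4}\right) = 3 \left(\frac{9}{4} + A\right) = \frac{27}{4} + 3 A$)
$c{\left(-99,61 \right)} - m{\left(-107,-178 \right)} = \left(\frac{27}{4} + 3 \left(-99\right)\right) - -178 = \left(\frac{27}{4} - 297\right) + 178 = - \frac{1161}{4} + 178 = - \frac{449}{4}$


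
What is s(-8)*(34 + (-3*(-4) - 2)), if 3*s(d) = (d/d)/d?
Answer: -11/6 ≈ -1.8333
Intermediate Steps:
s(d) = 1/(3*d) (s(d) = ((d/d)/d)/3 = (1/d)/3 = 1/(3*d))
s(-8)*(34 + (-3*(-4) - 2)) = ((1/3)/(-8))*(34 + (-3*(-4) - 2)) = ((1/3)*(-1/8))*(34 + (12 - 2)) = -(34 + 10)/24 = -1/24*44 = -11/6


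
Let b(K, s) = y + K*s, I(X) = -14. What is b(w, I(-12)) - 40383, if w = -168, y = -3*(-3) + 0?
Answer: -38022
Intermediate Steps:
y = 9 (y = 9 + 0 = 9)
b(K, s) = 9 + K*s
b(w, I(-12)) - 40383 = (9 - 168*(-14)) - 40383 = (9 + 2352) - 40383 = 2361 - 40383 = -38022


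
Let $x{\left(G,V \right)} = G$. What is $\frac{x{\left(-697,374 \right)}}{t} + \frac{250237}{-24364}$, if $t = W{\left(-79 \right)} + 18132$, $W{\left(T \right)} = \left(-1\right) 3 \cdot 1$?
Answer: $- \frac{4553528281}{441694956} \approx -10.309$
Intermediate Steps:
$W{\left(T \right)} = -3$ ($W{\left(T \right)} = \left(-3\right) 1 = -3$)
$t = 18129$ ($t = -3 + 18132 = 18129$)
$\frac{x{\left(-697,374 \right)}}{t} + \frac{250237}{-24364} = - \frac{697}{18129} + \frac{250237}{-24364} = \left(-697\right) \frac{1}{18129} + 250237 \left(- \frac{1}{24364}\right) = - \frac{697}{18129} - \frac{250237}{24364} = - \frac{4553528281}{441694956}$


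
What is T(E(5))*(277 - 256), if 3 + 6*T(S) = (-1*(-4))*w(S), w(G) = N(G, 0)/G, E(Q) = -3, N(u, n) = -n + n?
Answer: -21/2 ≈ -10.500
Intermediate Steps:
N(u, n) = 0
w(G) = 0 (w(G) = 0/G = 0)
T(S) = -½ (T(S) = -½ + (-1*(-4)*0)/6 = -½ + (4*0)/6 = -½ + (⅙)*0 = -½ + 0 = -½)
T(E(5))*(277 - 256) = -(277 - 256)/2 = -½*21 = -21/2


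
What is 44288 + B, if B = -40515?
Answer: 3773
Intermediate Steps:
44288 + B = 44288 - 40515 = 3773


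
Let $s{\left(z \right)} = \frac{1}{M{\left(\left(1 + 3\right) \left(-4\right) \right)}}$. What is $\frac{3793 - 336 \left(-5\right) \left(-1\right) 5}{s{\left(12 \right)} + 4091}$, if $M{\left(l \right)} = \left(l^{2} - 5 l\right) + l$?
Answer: $- \frac{1474240}{1309121} \approx -1.1261$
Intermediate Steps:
$M{\left(l \right)} = l^{2} - 4 l$
$s{\left(z \right)} = \frac{1}{320}$ ($s{\left(z \right)} = \frac{1}{\left(1 + 3\right) \left(-4\right) \left(-4 + \left(1 + 3\right) \left(-4\right)\right)} = \frac{1}{4 \left(-4\right) \left(-4 + 4 \left(-4\right)\right)} = \frac{1}{\left(-16\right) \left(-4 - 16\right)} = \frac{1}{\left(-16\right) \left(-20\right)} = \frac{1}{320}$)
$\frac{3793 - 336 \left(-5\right) \left(-1\right) 5}{s{\left(12 \right)} + 4091} = \frac{3793 - 336 \left(-5\right) \left(-1\right) 5}{\frac{1}{320} + 4091} = \frac{3793 - 336 \cdot 5 \cdot 5}{\frac{1309121}{320}} = \left(3793 - 8400\right) \frac{320}{1309121} = \left(-4607\right) \frac{320}{1309121} = - \frac{1474240}{1309121}$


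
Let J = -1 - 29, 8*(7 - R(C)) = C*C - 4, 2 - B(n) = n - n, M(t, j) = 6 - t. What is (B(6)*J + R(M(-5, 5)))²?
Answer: 292681/64 ≈ 4573.1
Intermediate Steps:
B(n) = 2 (B(n) = 2 - (n - n) = 2 - 1*0 = 2 + 0 = 2)
R(C) = 15/2 - C²/8 (R(C) = 7 - (C*C - 4)/8 = 7 - (C² - 4)/8 = 7 - (-4 + C²)/8 = 7 + (½ - C²/8) = 15/2 - C²/8)
J = -30
(B(6)*J + R(M(-5, 5)))² = (2*(-30) + (15/2 - (6 - 1*(-5))²/8))² = (-60 + (15/2 - (6 + 5)²/8))² = (-60 + (15/2 - ⅛*11²))² = (-60 + (15/2 - ⅛*121))² = (-60 + (15/2 - 121/8))² = (-60 - 61/8)² = (-541/8)² = 292681/64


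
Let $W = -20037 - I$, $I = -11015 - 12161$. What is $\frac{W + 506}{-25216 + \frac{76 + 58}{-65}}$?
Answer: $- \frac{236925}{1639174} \approx -0.14454$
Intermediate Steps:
$I = -23176$
$W = 3139$ ($W = -20037 - -23176 = -20037 + 23176 = 3139$)
$\frac{W + 506}{-25216 + \frac{76 + 58}{-65}} = \frac{3139 + 506}{-25216 + \frac{76 + 58}{-65}} = \frac{3645}{-25216 + 134 \left(- \frac{1}{65}\right)} = \frac{3645}{-25216 - \frac{134}{65}} = \frac{3645}{- \frac{1639174}{65}} = 3645 \left(- \frac{65}{1639174}\right) = - \frac{236925}{1639174}$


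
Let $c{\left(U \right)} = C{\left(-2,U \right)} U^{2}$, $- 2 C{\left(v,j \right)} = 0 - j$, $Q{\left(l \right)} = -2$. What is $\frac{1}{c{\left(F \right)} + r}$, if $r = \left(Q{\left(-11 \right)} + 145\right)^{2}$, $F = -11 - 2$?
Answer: $\frac{2}{38701} \approx 5.1678 \cdot 10^{-5}$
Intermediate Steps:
$F = -13$
$C{\left(v,j \right)} = \frac{j}{2}$ ($C{\left(v,j \right)} = - \frac{0 - j}{2} = - \frac{\left(-1\right) j}{2} = \frac{j}{2}$)
$c{\left(U \right)} = \frac{U^{3}}{2}$ ($c{\left(U \right)} = \frac{U}{2} U^{2} = \frac{U^{3}}{2}$)
$r = 20449$ ($r = \left(-2 + 145\right)^{2} = 143^{2} = 20449$)
$\frac{1}{c{\left(F \right)} + r} = \frac{1}{\frac{\left(-13\right)^{3}}{2} + 20449} = \frac{1}{\frac{1}{2} \left(-2197\right) + 20449} = \frac{1}{- \frac{2197}{2} + 20449} = \frac{1}{\frac{38701}{2}} = \frac{2}{38701}$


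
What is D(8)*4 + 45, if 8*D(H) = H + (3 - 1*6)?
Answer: 95/2 ≈ 47.500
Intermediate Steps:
D(H) = -3/8 + H/8 (D(H) = (H + (3 - 1*6))/8 = (H + (3 - 6))/8 = (H - 3)/8 = (-3 + H)/8 = -3/8 + H/8)
D(8)*4 + 45 = (-3/8 + (1/8)*8)*4 + 45 = (-3/8 + 1)*4 + 45 = (5/8)*4 + 45 = 5/2 + 45 = 95/2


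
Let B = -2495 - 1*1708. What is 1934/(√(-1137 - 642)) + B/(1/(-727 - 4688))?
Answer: 22759245 - 1934*I*√1779/1779 ≈ 2.2759e+7 - 45.853*I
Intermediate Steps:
B = -4203 (B = -2495 - 1708 = -4203)
1934/(√(-1137 - 642)) + B/(1/(-727 - 4688)) = 1934/(√(-1137 - 642)) - 4203/(1/(-727 - 4688)) = 1934/(√(-1779)) - 4203/(1/(-5415)) = 1934/((I*√1779)) - 4203/(-1/5415) = 1934*(-I*√1779/1779) - 4203*(-5415) = -1934*I*√1779/1779 + 22759245 = 22759245 - 1934*I*√1779/1779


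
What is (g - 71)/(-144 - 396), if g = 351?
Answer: -14/27 ≈ -0.51852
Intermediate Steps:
(g - 71)/(-144 - 396) = (351 - 71)/(-144 - 396) = 280/(-540) = 280*(-1/540) = -14/27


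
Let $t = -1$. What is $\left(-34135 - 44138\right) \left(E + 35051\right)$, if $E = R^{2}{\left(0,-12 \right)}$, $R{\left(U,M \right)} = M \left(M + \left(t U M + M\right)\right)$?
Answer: $-9235822635$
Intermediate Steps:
$R{\left(U,M \right)} = M \left(2 M - M U\right)$ ($R{\left(U,M \right)} = M \left(M + \left(- U M + M\right)\right) = M \left(M - \left(- M + M U\right)\right) = M \left(2 M - M U\right)$)
$E = 82944$ ($E = \left(\left(-12\right)^{2} \left(2 - 0\right)\right)^{2} = \left(144 \left(2 + 0\right)\right)^{2} = \left(144 \cdot 2\right)^{2} = 288^{2} = 82944$)
$\left(-34135 - 44138\right) \left(E + 35051\right) = \left(-34135 - 44138\right) \left(82944 + 35051\right) = \left(-78273\right) 117995 = -9235822635$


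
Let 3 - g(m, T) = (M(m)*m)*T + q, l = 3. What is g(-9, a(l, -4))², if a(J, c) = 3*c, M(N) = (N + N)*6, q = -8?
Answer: 136305625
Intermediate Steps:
M(N) = 12*N (M(N) = (2*N)*6 = 12*N)
g(m, T) = 11 - 12*T*m² (g(m, T) = 3 - (((12*m)*m)*T - 8) = 3 - ((12*m²)*T - 8) = 3 - (12*T*m² - 8) = 3 - (-8 + 12*T*m²) = 3 + (8 - 12*T*m²) = 11 - 12*T*m²)
g(-9, a(l, -4))² = (11 - 12*3*(-4)*(-9)²)² = (11 - 12*(-12)*81)² = (11 + 11664)² = 11675² = 136305625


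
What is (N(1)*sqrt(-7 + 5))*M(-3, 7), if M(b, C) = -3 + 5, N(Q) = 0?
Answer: 0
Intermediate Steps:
M(b, C) = 2
(N(1)*sqrt(-7 + 5))*M(-3, 7) = (0*sqrt(-7 + 5))*2 = (0*sqrt(-2))*2 = (0*(I*sqrt(2)))*2 = 0*2 = 0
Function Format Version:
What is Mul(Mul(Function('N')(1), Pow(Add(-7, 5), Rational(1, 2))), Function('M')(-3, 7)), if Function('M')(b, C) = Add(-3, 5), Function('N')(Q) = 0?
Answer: 0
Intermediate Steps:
Function('M')(b, C) = 2
Mul(Mul(Function('N')(1), Pow(Add(-7, 5), Rational(1, 2))), Function('M')(-3, 7)) = Mul(Mul(0, Pow(Add(-7, 5), Rational(1, 2))), 2) = Mul(Mul(0, Pow(-2, Rational(1, 2))), 2) = Mul(Mul(0, Mul(I, Pow(2, Rational(1, 2)))), 2) = Mul(0, 2) = 0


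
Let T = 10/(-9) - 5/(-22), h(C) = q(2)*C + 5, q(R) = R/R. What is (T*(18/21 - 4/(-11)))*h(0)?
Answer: -5875/1089 ≈ -5.3949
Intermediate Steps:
q(R) = 1
h(C) = 5 + C (h(C) = 1*C + 5 = C + 5 = 5 + C)
T = -175/198 (T = 10*(-⅑) - 5*(-1/22) = -10/9 + 5/22 = -175/198 ≈ -0.88384)
(T*(18/21 - 4/(-11)))*h(0) = (-175*(18/21 - 4/(-11))/198)*(5 + 0) = -175*(18*(1/21) - 4*(-1/11))/198*5 = -175*(6/7 + 4/11)/198*5 = -175/198*94/77*5 = -1175/1089*5 = -5875/1089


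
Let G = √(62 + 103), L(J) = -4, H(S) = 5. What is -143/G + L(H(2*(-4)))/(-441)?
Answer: 4/441 - 13*√165/15 ≈ -11.123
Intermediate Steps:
G = √165 ≈ 12.845
-143/G + L(H(2*(-4)))/(-441) = -143*√165/165 - 4/(-441) = -13*√165/15 - 4*(-1/441) = -13*√165/15 + 4/441 = 4/441 - 13*√165/15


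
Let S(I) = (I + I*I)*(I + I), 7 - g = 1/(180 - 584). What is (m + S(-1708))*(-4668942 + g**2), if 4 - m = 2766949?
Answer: 7591656264298862935671/163216 ≈ 4.6513e+16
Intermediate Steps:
g = 2829/404 (g = 7 - 1/(180 - 584) = 7 - 1/(-404) = 7 - 1*(-1/404) = 7 + 1/404 = 2829/404 ≈ 7.0025)
m = -2766945 (m = 4 - 1*2766949 = 4 - 2766949 = -2766945)
S(I) = 2*I*(I + I**2) (S(I) = (I + I**2)*(2*I) = 2*I*(I + I**2))
(m + S(-1708))*(-4668942 + g**2) = (-2766945 + 2*(-1708)**2*(1 - 1708))*(-4668942 + (2829/404)**2) = (-2766945 + 2*2917264*(-1707))*(-4668942 + 8003241/163216) = (-2766945 - 9959539296)*(-762038034231/163216) = -9962306241*(-762038034231/163216) = 7591656264298862935671/163216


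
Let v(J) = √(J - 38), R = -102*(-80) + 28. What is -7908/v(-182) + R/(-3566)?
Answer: -4094/1783 + 3954*I*√55/55 ≈ -2.2961 + 533.16*I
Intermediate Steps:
R = 8188 (R = 8160 + 28 = 8188)
v(J) = √(-38 + J)
-7908/v(-182) + R/(-3566) = -7908/√(-38 - 182) + 8188/(-3566) = -7908*(-I*√55/110) + 8188*(-1/3566) = -7908*(-I*√55/110) - 4094/1783 = -(-3954)*I*√55/55 - 4094/1783 = 3954*I*√55/55 - 4094/1783 = -4094/1783 + 3954*I*√55/55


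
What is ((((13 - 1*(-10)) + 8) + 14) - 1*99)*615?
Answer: -33210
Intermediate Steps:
((((13 - 1*(-10)) + 8) + 14) - 1*99)*615 = ((((13 + 10) + 8) + 14) - 99)*615 = (((23 + 8) + 14) - 99)*615 = ((31 + 14) - 99)*615 = (45 - 99)*615 = -54*615 = -33210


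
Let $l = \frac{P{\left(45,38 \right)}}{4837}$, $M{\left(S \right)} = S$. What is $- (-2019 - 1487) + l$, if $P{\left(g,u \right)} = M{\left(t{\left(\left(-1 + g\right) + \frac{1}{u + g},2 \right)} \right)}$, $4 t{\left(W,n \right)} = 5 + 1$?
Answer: $\frac{33917047}{9674} \approx 3506.0$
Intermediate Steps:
$t{\left(W,n \right)} = \frac{3}{2}$ ($t{\left(W,n \right)} = \frac{5 + 1}{4} = \frac{1}{4} \cdot 6 = \frac{3}{2}$)
$P{\left(g,u \right)} = \frac{3}{2}$
$l = \frac{3}{9674}$ ($l = \frac{3}{2 \cdot 4837} = \frac{3}{2} \cdot \frac{1}{4837} = \frac{3}{9674} \approx 0.00031011$)
$- (-2019 - 1487) + l = - (-2019 - 1487) + \frac{3}{9674} = \left(-1\right) \left(-3506\right) + \frac{3}{9674} = 3506 + \frac{3}{9674} = \frac{33917047}{9674}$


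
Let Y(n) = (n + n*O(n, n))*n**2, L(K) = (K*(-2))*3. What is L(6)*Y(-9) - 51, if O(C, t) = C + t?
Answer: -446199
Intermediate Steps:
L(K) = -6*K (L(K) = -2*K*3 = -6*K)
Y(n) = n**2*(n + 2*n**2) (Y(n) = (n + n*(n + n))*n**2 = (n + n*(2*n))*n**2 = (n + 2*n**2)*n**2 = n**2*(n + 2*n**2))
L(6)*Y(-9) - 51 = (-6*6)*((-9)**3*(1 + 2*(-9))) - 51 = -(-26244)*(1 - 18) - 51 = -(-26244)*(-17) - 51 = -36*12393 - 51 = -446148 - 51 = -446199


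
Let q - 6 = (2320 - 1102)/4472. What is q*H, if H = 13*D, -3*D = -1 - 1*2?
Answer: 14025/172 ≈ 81.541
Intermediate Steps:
D = 1 (D = -(-1 - 1*2)/3 = -(-1 - 2)/3 = -1/3*(-3) = 1)
q = 14025/2236 (q = 6 + (2320 - 1102)/4472 = 6 + 1218*(1/4472) = 6 + 609/2236 = 14025/2236 ≈ 6.2724)
H = 13 (H = 13*1 = 13)
q*H = (14025/2236)*13 = 14025/172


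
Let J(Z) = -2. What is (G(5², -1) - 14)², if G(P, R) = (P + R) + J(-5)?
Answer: 64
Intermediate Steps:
G(P, R) = -2 + P + R (G(P, R) = (P + R) - 2 = -2 + P + R)
(G(5², -1) - 14)² = ((-2 + 5² - 1) - 14)² = ((-2 + 25 - 1) - 14)² = (22 - 14)² = 8² = 64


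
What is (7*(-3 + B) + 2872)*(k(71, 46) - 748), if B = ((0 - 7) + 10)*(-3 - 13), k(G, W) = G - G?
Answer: -1881220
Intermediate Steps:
k(G, W) = 0
B = -48 (B = (-7 + 10)*(-16) = 3*(-16) = -48)
(7*(-3 + B) + 2872)*(k(71, 46) - 748) = (7*(-3 - 48) + 2872)*(0 - 748) = (7*(-51) + 2872)*(-748) = (-357 + 2872)*(-748) = 2515*(-748) = -1881220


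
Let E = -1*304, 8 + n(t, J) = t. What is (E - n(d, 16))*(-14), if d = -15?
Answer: 3934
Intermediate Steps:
n(t, J) = -8 + t
E = -304
(E - n(d, 16))*(-14) = (-304 - (-8 - 15))*(-14) = (-304 - 1*(-23))*(-14) = (-304 + 23)*(-14) = -281*(-14) = 3934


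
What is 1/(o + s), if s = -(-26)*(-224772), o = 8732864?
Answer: 1/2888792 ≈ 3.4617e-7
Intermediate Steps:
s = -5844072 (s = -1*5844072 = -5844072)
1/(o + s) = 1/(8732864 - 5844072) = 1/2888792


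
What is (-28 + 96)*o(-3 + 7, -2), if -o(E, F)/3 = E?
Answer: -816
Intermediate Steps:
o(E, F) = -3*E
(-28 + 96)*o(-3 + 7, -2) = (-28 + 96)*(-3*(-3 + 7)) = 68*(-3*4) = 68*(-12) = -816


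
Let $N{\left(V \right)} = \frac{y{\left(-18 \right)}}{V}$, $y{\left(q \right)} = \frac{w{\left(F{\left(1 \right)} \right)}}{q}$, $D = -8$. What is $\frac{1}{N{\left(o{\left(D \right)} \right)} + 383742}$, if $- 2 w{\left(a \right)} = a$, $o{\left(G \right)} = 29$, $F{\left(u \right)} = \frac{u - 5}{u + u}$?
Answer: $\frac{522}{200313323} \approx 2.6059 \cdot 10^{-6}$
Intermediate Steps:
$F{\left(u \right)} = \frac{-5 + u}{2 u}$
$w{\left(a \right)} = - \frac{a}{2}$
$y{\left(q \right)} = \frac{1}{q}$ ($y{\left(q \right)} = \frac{\left(- \frac{1}{2}\right) \frac{-5 + 1}{2 \cdot 1}}{q} = \frac{\left(- \frac{1}{2}\right) \frac{1}{2} \cdot 1 \left(-4\right)}{q} = \frac{\left(- \frac{1}{2}\right) \left(-2\right)}{q} = 1 \frac{1}{q} = \frac{1}{q}$)
$N{\left(V \right)} = - \frac{1}{18 V}$ ($N{\left(V \right)} = \frac{1}{\left(-18\right) V} = - \frac{1}{18 V}$)
$\frac{1}{N{\left(o{\left(D \right)} \right)} + 383742} = \frac{1}{- \frac{1}{18 \cdot 29} + 383742} = \frac{1}{\left(- \frac{1}{18}\right) \frac{1}{29} + 383742} = \frac{1}{- \frac{1}{522} + 383742} = \frac{1}{\frac{200313323}{522}} = \frac{522}{200313323}$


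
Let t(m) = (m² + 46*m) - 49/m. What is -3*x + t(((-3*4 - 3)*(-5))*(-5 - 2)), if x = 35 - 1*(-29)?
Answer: 18846232/75 ≈ 2.5128e+5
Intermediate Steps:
x = 64 (x = 35 + 29 = 64)
t(m) = m² - 49/m + 46*m
-3*x + t(((-3*4 - 3)*(-5))*(-5 - 2)) = -3*64 + (-49 + (((-3*4 - 3)*(-5))*(-5 - 2))²*(46 + ((-3*4 - 3)*(-5))*(-5 - 2)))/((((-3*4 - 3)*(-5))*(-5 - 2))) = -192 + (-49 + (((-12 - 3)*(-5))*(-7))²*(46 + ((-12 - 3)*(-5))*(-7)))/((((-12 - 3)*(-5))*(-7))) = -192 + (-49 + (-15*(-5)*(-7))²*(46 - 15*(-5)*(-7)))/((-15*(-5)*(-7))) = -192 + (-49 + (75*(-7))²*(46 + 75*(-7)))/((75*(-7))) = -192 + (-49 + (-525)²*(46 - 525))/(-525) = -192 - (-49 + 275625*(-479))/525 = -192 - (-49 - 132024375)/525 = -192 - 1/525*(-132024424) = -192 + 18860632/75 = 18846232/75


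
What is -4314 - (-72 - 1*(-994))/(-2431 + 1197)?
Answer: -2661277/617 ≈ -4313.3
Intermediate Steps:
-4314 - (-72 - 1*(-994))/(-2431 + 1197) = -4314 - (-72 + 994)/(-1234) = -4314 - 922*(-1)/1234 = -4314 - 1*(-461/617) = -4314 + 461/617 = -2661277/617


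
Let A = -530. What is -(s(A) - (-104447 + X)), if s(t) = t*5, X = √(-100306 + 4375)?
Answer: -101797 + 3*I*√10659 ≈ -1.018e+5 + 309.73*I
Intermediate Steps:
X = 3*I*√10659 (X = √(-95931) = 3*I*√10659 ≈ 309.73*I)
s(t) = 5*t
-(s(A) - (-104447 + X)) = -(5*(-530) - (-104447 + 3*I*√10659)) = -(-2650 + (104447 - 3*I*√10659)) = -(101797 - 3*I*√10659) = -101797 + 3*I*√10659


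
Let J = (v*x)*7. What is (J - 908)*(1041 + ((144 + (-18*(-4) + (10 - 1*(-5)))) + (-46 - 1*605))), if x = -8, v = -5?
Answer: -389988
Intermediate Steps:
J = 280 (J = -5*(-8)*7 = 40*7 = 280)
(J - 908)*(1041 + ((144 + (-18*(-4) + (10 - 1*(-5)))) + (-46 - 1*605))) = (280 - 908)*(1041 + ((144 + (-18*(-4) + (10 - 1*(-5)))) + (-46 - 1*605))) = -628*(1041 + ((144 + (72 + (10 + 5))) + (-46 - 605))) = -628*(1041 + ((144 + (72 + 15)) - 651)) = -628*(1041 + ((144 + 87) - 651)) = -628*(1041 + (231 - 651)) = -628*(1041 - 420) = -628*621 = -389988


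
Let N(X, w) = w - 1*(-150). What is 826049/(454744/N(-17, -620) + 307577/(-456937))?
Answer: -88701302699555/103966960159 ≈ -853.17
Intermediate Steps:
N(X, w) = 150 + w (N(X, w) = w + 150 = 150 + w)
826049/(454744/N(-17, -620) + 307577/(-456937)) = 826049/(454744/(150 - 620) + 307577/(-456937)) = 826049/(454744/(-470) + 307577*(-1/456937)) = 826049/(454744*(-1/470) - 307577/456937) = 826049/(-227372/235 - 307577/456937) = 826049/(-103966960159/107380195) = 826049*(-107380195/103966960159) = -88701302699555/103966960159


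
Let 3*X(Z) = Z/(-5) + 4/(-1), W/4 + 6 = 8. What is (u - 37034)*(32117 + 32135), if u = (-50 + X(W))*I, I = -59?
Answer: -32743333216/15 ≈ -2.1829e+9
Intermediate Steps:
W = 8 (W = -24 + 4*8 = -24 + 32 = 8)
X(Z) = -4/3 - Z/15 (X(Z) = (Z/(-5) + 4/(-1))/3 = (Z*(-⅕) + 4*(-1))/3 = (-Z/5 - 4)/3 = (-4 - Z/5)/3 = -4/3 - Z/15)
u = 45902/15 (u = (-50 + (-4/3 - 1/15*8))*(-59) = (-50 + (-4/3 - 8/15))*(-59) = (-50 - 28/15)*(-59) = -778/15*(-59) = 45902/15 ≈ 3060.1)
(u - 37034)*(32117 + 32135) = (45902/15 - 37034)*(32117 + 32135) = -509608/15*64252 = -32743333216/15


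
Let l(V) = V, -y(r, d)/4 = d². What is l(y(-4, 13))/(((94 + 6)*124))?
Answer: -169/3100 ≈ -0.054516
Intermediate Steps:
y(r, d) = -4*d²
l(y(-4, 13))/(((94 + 6)*124)) = (-4*13²)/(((94 + 6)*124)) = (-4*169)/((100*124)) = -676/12400 = -676*1/12400 = -169/3100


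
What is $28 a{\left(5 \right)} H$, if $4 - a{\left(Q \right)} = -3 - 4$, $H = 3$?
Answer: $924$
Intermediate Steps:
$a{\left(Q \right)} = 11$ ($a{\left(Q \right)} = 4 - \left(-3 - 4\right) = 4 - -7 = 4 + 7 = 11$)
$28 a{\left(5 \right)} H = 28 \cdot 11 \cdot 3 = 308 \cdot 3 = 924$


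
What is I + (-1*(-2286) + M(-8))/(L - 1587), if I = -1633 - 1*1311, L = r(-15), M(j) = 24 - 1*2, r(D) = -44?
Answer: -4803972/1631 ≈ -2945.4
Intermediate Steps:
M(j) = 22 (M(j) = 24 - 2 = 22)
L = -44
I = -2944 (I = -1633 - 1311 = -2944)
I + (-1*(-2286) + M(-8))/(L - 1587) = -2944 + (-1*(-2286) + 22)/(-44 - 1587) = -2944 + (2286 + 22)/(-1631) = -2944 + 2308*(-1/1631) = -2944 - 2308/1631 = -4803972/1631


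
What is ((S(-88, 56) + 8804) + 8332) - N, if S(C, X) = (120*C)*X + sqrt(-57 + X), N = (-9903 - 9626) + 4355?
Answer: -559050 + I ≈ -5.5905e+5 + 1.0*I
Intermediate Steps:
N = -15174 (N = -19529 + 4355 = -15174)
S(C, X) = sqrt(-57 + X) + 120*C*X (S(C, X) = 120*C*X + sqrt(-57 + X) = sqrt(-57 + X) + 120*C*X)
((S(-88, 56) + 8804) + 8332) - N = (((sqrt(-57 + 56) + 120*(-88)*56) + 8804) + 8332) - 1*(-15174) = (((sqrt(-1) - 591360) + 8804) + 8332) + 15174 = (((I - 591360) + 8804) + 8332) + 15174 = (((-591360 + I) + 8804) + 8332) + 15174 = ((-582556 + I) + 8332) + 15174 = (-574224 + I) + 15174 = -559050 + I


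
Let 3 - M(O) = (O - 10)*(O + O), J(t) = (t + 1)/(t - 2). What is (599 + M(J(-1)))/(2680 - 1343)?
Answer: 86/191 ≈ 0.45026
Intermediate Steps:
J(t) = (1 + t)/(-2 + t)
M(O) = 3 - 2*O*(-10 + O) (M(O) = 3 - (O - 10)*(O + O) = 3 - (-10 + O)*2*O = 3 - 2*O*(-10 + O))
(599 + M(J(-1)))/(2680 - 1343) = (599 + (3 - 2*(1 - 1)²/(-2 - 1)² + 20*((1 - 1)/(-2 - 1))))/(2680 - 1343) = (599 + (3 - 2*(0/(-3))² + 20*(0/(-3))))/1337 = (599 + (3 - 2*(-⅓*0)² + 20*(-⅓*0)))*(1/1337) = (599 + (3 - 2*0² + 20*0))*(1/1337) = (599 + (3 - 2*0 + 0))*(1/1337) = (599 + (3 + 0 + 0))*(1/1337) = (599 + 3)*(1/1337) = 602*(1/1337) = 86/191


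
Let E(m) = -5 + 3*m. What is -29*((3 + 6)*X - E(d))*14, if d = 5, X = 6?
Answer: -17864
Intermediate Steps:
-29*((3 + 6)*X - E(d))*14 = -29*((3 + 6)*6 - (-5 + 3*5))*14 = -29*(9*6 - (-5 + 15))*14 = -29*(54 - 1*10)*14 = -29*(54 - 10)*14 = -29*44*14 = -1276*14 = -17864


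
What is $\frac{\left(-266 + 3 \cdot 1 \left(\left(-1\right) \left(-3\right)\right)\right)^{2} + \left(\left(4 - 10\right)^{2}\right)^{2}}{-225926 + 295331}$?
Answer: $\frac{13469}{13881} \approx 0.97032$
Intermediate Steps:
$\frac{\left(-266 + 3 \cdot 1 \left(\left(-1\right) \left(-3\right)\right)\right)^{2} + \left(\left(4 - 10\right)^{2}\right)^{2}}{-225926 + 295331} = \frac{\left(-266 + 3 \cdot 3\right)^{2} + \left(\left(-6\right)^{2}\right)^{2}}{69405} = \left(\left(-266 + 9\right)^{2} + 36^{2}\right) \frac{1}{69405} = \left(\left(-257\right)^{2} + 1296\right) \frac{1}{69405} = \left(66049 + 1296\right) \frac{1}{69405} = 67345 \cdot \frac{1}{69405} = \frac{13469}{13881}$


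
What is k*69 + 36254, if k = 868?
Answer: 96146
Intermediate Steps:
k*69 + 36254 = 868*69 + 36254 = 59892 + 36254 = 96146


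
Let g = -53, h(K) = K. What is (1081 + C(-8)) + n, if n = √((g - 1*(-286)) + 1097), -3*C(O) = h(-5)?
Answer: 3248/3 + √1330 ≈ 1119.1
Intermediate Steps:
C(O) = 5/3 (C(O) = -⅓*(-5) = 5/3)
n = √1330 (n = √((-53 - 1*(-286)) + 1097) = √((-53 + 286) + 1097) = √(233 + 1097) = √1330 ≈ 36.469)
(1081 + C(-8)) + n = (1081 + 5/3) + √1330 = 3248/3 + √1330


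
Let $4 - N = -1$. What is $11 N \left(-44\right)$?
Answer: $-2420$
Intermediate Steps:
$N = 5$ ($N = 4 - -1 = 4 + 1 = 5$)
$11 N \left(-44\right) = 11 \cdot 5 \left(-44\right) = 55 \left(-44\right) = -2420$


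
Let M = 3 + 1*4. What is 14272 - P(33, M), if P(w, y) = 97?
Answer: 14175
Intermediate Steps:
M = 7 (M = 3 + 4 = 7)
14272 - P(33, M) = 14272 - 1*97 = 14272 - 97 = 14175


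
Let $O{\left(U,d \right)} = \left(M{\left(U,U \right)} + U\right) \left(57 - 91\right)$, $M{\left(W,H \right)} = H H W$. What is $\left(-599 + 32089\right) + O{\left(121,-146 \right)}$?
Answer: $-60205698$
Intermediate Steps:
$M{\left(W,H \right)} = W H^{2}$ ($M{\left(W,H \right)} = H^{2} W = W H^{2}$)
$O{\left(U,d \right)} = - 34 U - 34 U^{3}$ ($O{\left(U,d \right)} = \left(U U^{2} + U\right) \left(57 - 91\right) = \left(U^{3} + U\right) \left(-34\right) = \left(U + U^{3}\right) \left(-34\right) = - 34 U - 34 U^{3}$)
$\left(-599 + 32089\right) + O{\left(121,-146 \right)} = \left(-599 + 32089\right) + 34 \cdot 121 \left(-1 - 121^{2}\right) = 31490 + 34 \cdot 121 \left(-1 - 14641\right) = 31490 + 34 \cdot 121 \left(-14642\right) = 31490 - 60237188 = -60205698$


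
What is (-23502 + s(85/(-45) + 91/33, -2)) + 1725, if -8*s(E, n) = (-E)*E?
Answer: -426870905/19602 ≈ -21777.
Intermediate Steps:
s(E, n) = E**2/8 (s(E, n) = -(-E)*E/8 = -(-1)*E**2/8 = E**2/8)
(-23502 + s(85/(-45) + 91/33, -2)) + 1725 = (-23502 + (85/(-45) + 91/33)**2/8) + 1725 = (-23502 + (85*(-1/45) + 91*(1/33))**2/8) + 1725 = (-23502 + (-17/9 + 91/33)**2/8) + 1725 = (-23502 + (86/99)**2/8) + 1725 = (-23502 + (1/8)*(7396/9801)) + 1725 = (-23502 + 1849/19602) + 1725 = -460684355/19602 + 1725 = -426870905/19602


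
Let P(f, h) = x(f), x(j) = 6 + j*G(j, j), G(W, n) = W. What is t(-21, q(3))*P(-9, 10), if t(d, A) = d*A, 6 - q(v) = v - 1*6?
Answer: -16443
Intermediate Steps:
x(j) = 6 + j² (x(j) = 6 + j*j = 6 + j²)
P(f, h) = 6 + f²
q(v) = 12 - v (q(v) = 6 - (v - 1*6) = 6 - (v - 6) = 6 - (-6 + v) = 6 + (6 - v) = 12 - v)
t(d, A) = A*d
t(-21, q(3))*P(-9, 10) = ((12 - 1*3)*(-21))*(6 + (-9)²) = ((12 - 3)*(-21))*(6 + 81) = (9*(-21))*87 = -189*87 = -16443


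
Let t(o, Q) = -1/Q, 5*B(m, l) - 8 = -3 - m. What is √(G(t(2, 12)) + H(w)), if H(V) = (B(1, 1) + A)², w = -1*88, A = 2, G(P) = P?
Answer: √6981/30 ≈ 2.7851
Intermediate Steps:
B(m, l) = 1 - m/5 (B(m, l) = 8/5 + (-3 - m)/5 = 8/5 + (-⅗ - m/5) = 1 - m/5)
w = -88
H(V) = 196/25 (H(V) = ((1 - ⅕*1) + 2)² = ((1 - ⅕) + 2)² = (⅘ + 2)² = (14/5)² = 196/25)
√(G(t(2, 12)) + H(w)) = √(-1/12 + 196/25) = √(2327/300) = √6981/30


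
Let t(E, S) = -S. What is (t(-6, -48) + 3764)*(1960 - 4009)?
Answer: -7810788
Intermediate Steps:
(t(-6, -48) + 3764)*(1960 - 4009) = (-1*(-48) + 3764)*(1960 - 4009) = (48 + 3764)*(-2049) = 3812*(-2049) = -7810788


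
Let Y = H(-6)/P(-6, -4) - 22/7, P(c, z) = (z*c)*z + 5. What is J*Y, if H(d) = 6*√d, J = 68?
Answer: -1496/7 - 408*I*√6/91 ≈ -213.71 - 10.982*I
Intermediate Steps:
P(c, z) = 5 + c*z² (P(c, z) = (c*z)*z + 5 = c*z² + 5 = 5 + c*z²)
Y = -22/7 - 6*I*√6/91 (Y = (6*√(-6))/(5 - 6*(-4)²) - 22/7 = (6*(I*√6))/(5 - 6*16) - 22*⅐ = (6*I*√6)/(5 - 96) - 22/7 = (6*I*√6)/(-91) - 22/7 = (6*I*√6)*(-1/91) - 22/7 = -6*I*√6/91 - 22/7 = -22/7 - 6*I*√6/91 ≈ -3.1429 - 0.1615*I)
J*Y = 68*(-22/7 - 6*I*√6/91) = -1496/7 - 408*I*√6/91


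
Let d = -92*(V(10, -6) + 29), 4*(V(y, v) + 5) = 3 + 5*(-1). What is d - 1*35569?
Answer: -37731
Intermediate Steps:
V(y, v) = -11/2 (V(y, v) = -5 + (3 + 5*(-1))/4 = -5 + (3 - 5)/4 = -5 + (1/4)*(-2) = -5 - 1/2 = -11/2)
d = -2162 (d = -92*(-11/2 + 29) = -92*47/2 = -2162)
d - 1*35569 = -2162 - 1*35569 = -2162 - 35569 = -37731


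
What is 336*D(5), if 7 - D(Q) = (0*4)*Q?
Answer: 2352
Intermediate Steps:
D(Q) = 7 (D(Q) = 7 - 0*4*Q = 7 - 0*Q = 7 - 1*0 = 7 + 0 = 7)
336*D(5) = 336*7 = 2352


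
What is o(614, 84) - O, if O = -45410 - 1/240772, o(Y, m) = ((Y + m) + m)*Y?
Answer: 126539650777/240772 ≈ 5.2556e+5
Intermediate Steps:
o(Y, m) = Y*(Y + 2*m) (o(Y, m) = (Y + 2*m)*Y = Y*(Y + 2*m))
O = -10933456521/240772 (O = -45410 - 1*1/240772 = -45410 - 1/240772 = -10933456521/240772 ≈ -45410.)
o(614, 84) - O = 614*(614 + 2*84) - 1*(-10933456521/240772) = 614*(614 + 168) + 10933456521/240772 = 614*782 + 10933456521/240772 = 480148 + 10933456521/240772 = 126539650777/240772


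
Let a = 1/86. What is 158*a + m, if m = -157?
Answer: -6672/43 ≈ -155.16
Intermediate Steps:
a = 1/86 ≈ 0.011628
158*a + m = 158*(1/86) - 157 = 79/43 - 157 = -6672/43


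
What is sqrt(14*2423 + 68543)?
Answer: 9*sqrt(1265) ≈ 320.10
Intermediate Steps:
sqrt(14*2423 + 68543) = sqrt(33922 + 68543) = sqrt(102465) = 9*sqrt(1265)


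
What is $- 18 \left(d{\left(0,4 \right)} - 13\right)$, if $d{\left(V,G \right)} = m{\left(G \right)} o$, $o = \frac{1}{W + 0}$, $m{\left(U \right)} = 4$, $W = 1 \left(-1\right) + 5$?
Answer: $216$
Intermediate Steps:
$W = 4$ ($W = -1 + 5 = 4$)
$o = \frac{1}{4}$ ($o = \frac{1}{4 + 0} = \frac{1}{4} \approx 0.25$)
$d{\left(V,G \right)} = 1$ ($d{\left(V,G \right)} = 4 \cdot \frac{1}{4} = 1$)
$- 18 \left(d{\left(0,4 \right)} - 13\right) = - 18 \left(1 - 13\right) = \left(-18\right) \left(-12\right) = 216$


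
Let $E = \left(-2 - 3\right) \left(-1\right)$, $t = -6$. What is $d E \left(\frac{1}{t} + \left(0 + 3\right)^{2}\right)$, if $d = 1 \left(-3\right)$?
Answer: $- \frac{265}{2} \approx -132.5$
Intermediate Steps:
$d = -3$
$E = 5$ ($E = \left(-5\right) \left(-1\right) = 5$)
$d E \left(\frac{1}{t} + \left(0 + 3\right)^{2}\right) = \left(-3\right) 5 \left(\frac{1}{-6} + \left(0 + 3\right)^{2}\right) = - 15 \left(- \frac{1}{6} + 3^{2}\right) = - 15 \left(- \frac{1}{6} + 9\right) = \left(-15\right) \frac{53}{6} = - \frac{265}{2}$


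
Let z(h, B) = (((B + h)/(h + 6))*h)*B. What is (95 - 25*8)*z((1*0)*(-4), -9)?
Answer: 0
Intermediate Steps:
z(h, B) = B*h*(B + h)/(6 + h) (z(h, B) = (((B + h)/(6 + h))*h)*B = (h*(B + h)/(6 + h))*B = B*h*(B + h)/(6 + h))
(95 - 25*8)*z((1*0)*(-4), -9) = (95 - 25*8)*(-9*(1*0)*(-4)*(-9 + (1*0)*(-4))/(6 + (1*0)*(-4))) = (95 - 200)*(-9*0*(-4)*(-9 + 0*(-4))/(6 + 0*(-4))) = -(-945)*0*(-9 + 0)/(6 + 0) = -(-945)*0*(-9)/6 = -105*0 = 0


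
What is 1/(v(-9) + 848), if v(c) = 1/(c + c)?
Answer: 18/15263 ≈ 0.0011793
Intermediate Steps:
v(c) = 1/(2*c)
1/(v(-9) + 848) = 1/((½)/(-9) + 848) = 1/((½)*(-⅑) + 848) = 1/(-1/18 + 848) = 1/(15263/18) = 18/15263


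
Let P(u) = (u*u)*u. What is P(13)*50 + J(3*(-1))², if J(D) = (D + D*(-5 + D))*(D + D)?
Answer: 125726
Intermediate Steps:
J(D) = 2*D*(D + D*(-5 + D)) (J(D) = (D + D*(-5 + D))*(2*D) = 2*D*(D + D*(-5 + D)))
P(u) = u³ (P(u) = u²*u = u³)
P(13)*50 + J(3*(-1))² = 13³*50 + (2*(3*(-1))²*(-4 + 3*(-1)))² = 2197*50 + (2*(-3)²*(-4 - 3))² = 109850 + (2*9*(-7))² = 109850 + (-126)² = 109850 + 15876 = 125726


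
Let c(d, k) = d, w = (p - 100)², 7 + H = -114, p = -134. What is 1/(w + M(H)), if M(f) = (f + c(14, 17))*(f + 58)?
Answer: 1/61497 ≈ 1.6261e-5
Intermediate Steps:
H = -121 (H = -7 - 114 = -121)
w = 54756 (w = (-134 - 100)² = (-234)² = 54756)
M(f) = (14 + f)*(58 + f) (M(f) = (f + 14)*(f + 58) = (14 + f)*(58 + f))
1/(w + M(H)) = 1/(54756 + (812 + (-121)² + 72*(-121))) = 1/(54756 + (812 + 14641 - 8712)) = 1/(54756 + 6741) = 1/61497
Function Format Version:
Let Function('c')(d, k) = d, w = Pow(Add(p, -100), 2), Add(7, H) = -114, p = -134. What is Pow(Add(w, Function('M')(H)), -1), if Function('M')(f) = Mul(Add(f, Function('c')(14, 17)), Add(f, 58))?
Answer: Rational(1, 61497) ≈ 1.6261e-5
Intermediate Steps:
H = -121 (H = Add(-7, -114) = -121)
w = 54756 (w = Pow(Add(-134, -100), 2) = Pow(-234, 2) = 54756)
Function('M')(f) = Mul(Add(14, f), Add(58, f)) (Function('M')(f) = Mul(Add(f, 14), Add(f, 58)) = Mul(Add(14, f), Add(58, f)))
Pow(Add(w, Function('M')(H)), -1) = Pow(Add(54756, Add(812, Pow(-121, 2), Mul(72, -121))), -1) = Pow(Add(54756, Add(812, 14641, -8712)), -1) = Pow(Add(54756, 6741), -1) = Pow(61497, -1) = Rational(1, 61497)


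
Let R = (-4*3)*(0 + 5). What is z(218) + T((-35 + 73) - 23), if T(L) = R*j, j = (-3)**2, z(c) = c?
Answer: -322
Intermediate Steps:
R = -60 (R = -12*5 = -60)
j = 9
T(L) = -540 (T(L) = -60*9 = -540)
z(218) + T((-35 + 73) - 23) = 218 - 540 = -322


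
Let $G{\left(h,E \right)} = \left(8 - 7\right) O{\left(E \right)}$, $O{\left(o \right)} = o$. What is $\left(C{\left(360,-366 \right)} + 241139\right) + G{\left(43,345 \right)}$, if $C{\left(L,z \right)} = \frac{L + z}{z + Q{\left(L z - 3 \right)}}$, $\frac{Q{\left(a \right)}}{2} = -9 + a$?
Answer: $\frac{10621673741}{43985} \approx 2.4148 \cdot 10^{5}$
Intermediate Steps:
$Q{\left(a \right)} = -18 + 2 a$ ($Q{\left(a \right)} = 2 \left(-9 + a\right) = -18 + 2 a$)
$C{\left(L,z \right)} = \frac{L + z}{-24 + z + 2 L z}$ ($C{\left(L,z \right)} = \frac{L + z}{z + \left(-18 + 2 \left(L z - 3\right)\right)} = \frac{L + z}{z + \left(-18 + 2 \left(-3 + L z\right)\right)} = \frac{L + z}{z + \left(-18 + \left(-6 + 2 L z\right)\right)} = \frac{L + z}{z + \left(-24 + 2 L z\right)} = \frac{L + z}{-24 + z + 2 L z}$)
$G{\left(h,E \right)} = E$ ($G{\left(h,E \right)} = \left(8 - 7\right) E = 1 E = E$)
$\left(C{\left(360,-366 \right)} + 241139\right) + G{\left(43,345 \right)} = \left(\frac{360 - 366}{-24 - 366 + 2 \cdot 360 \left(-366\right)} + 241139\right) + 345 = \left(\frac{1}{-24 - 366 - 263520} \left(-6\right) + 241139\right) + 345 = \left(\frac{1}{-263910} \left(-6\right) + 241139\right) + 345 = \left(\left(- \frac{1}{263910}\right) \left(-6\right) + 241139\right) + 345 = \left(\frac{1}{43985} + 241139\right) + 345 = \frac{10606498916}{43985} + 345 = \frac{10621673741}{43985}$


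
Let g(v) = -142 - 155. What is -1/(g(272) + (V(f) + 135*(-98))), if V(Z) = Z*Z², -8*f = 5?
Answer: 512/6925949 ≈ 7.3925e-5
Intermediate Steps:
f = -5/8 (f = -⅛*5 = -5/8 ≈ -0.62500)
g(v) = -297
V(Z) = Z³
-1/(g(272) + (V(f) + 135*(-98))) = -1/(-297 + ((-5/8)³ + 135*(-98))) = -1/(-297 + (-125/512 - 13230)) = -1/(-297 - 6773885/512) = -1/(-6925949/512) = -1*(-512/6925949) = 512/6925949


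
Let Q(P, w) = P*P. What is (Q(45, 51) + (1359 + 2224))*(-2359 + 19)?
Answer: -13122720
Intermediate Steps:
Q(P, w) = P²
(Q(45, 51) + (1359 + 2224))*(-2359 + 19) = (45² + (1359 + 2224))*(-2359 + 19) = (2025 + 3583)*(-2340) = 5608*(-2340) = -13122720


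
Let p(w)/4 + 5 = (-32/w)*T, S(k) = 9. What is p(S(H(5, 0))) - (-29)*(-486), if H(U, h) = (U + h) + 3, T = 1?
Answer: -127154/9 ≈ -14128.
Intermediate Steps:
H(U, h) = 3 + U + h
p(w) = -20 - 128/w (p(w) = -20 + 4*(-32/w*1) = -20 + 4*(-32/w) = -20 - 128/w)
p(S(H(5, 0))) - (-29)*(-486) = (-20 - 128/9) - (-29)*(-486) = (-20 - 128*1/9) - 1*14094 = (-20 - 128/9) - 14094 = -308/9 - 14094 = -127154/9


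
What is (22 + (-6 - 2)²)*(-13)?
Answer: -1118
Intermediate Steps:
(22 + (-6 - 2)²)*(-13) = (22 + (-8)²)*(-13) = (22 + 64)*(-13) = 86*(-13) = -1118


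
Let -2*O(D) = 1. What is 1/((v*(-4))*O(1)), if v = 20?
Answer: 1/40 ≈ 0.025000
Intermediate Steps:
O(D) = -½ (O(D) = -½*1 = -½)
1/((v*(-4))*O(1)) = 1/((20*(-4))*(-½)) = 1/(-80*(-½)) = 1/40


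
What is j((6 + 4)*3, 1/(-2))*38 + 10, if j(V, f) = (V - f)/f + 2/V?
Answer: -34582/15 ≈ -2305.5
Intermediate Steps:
j(V, f) = 2/V + (V - f)/f (j(V, f) = (V - f)/f + 2/V = 2/V + (V - f)/f)
j((6 + 4)*3, 1/(-2))*38 + 10 = (-1 + 2/(((6 + 4)*3)) + ((6 + 4)*3)/(1/(-2)))*38 + 10 = (-1 + 2/((10*3)) + (10*3)/(-½))*38 + 10 = (-1 + 2/30 + 30*(-2))*38 + 10 = (-1 + 2*(1/30) - 60)*38 + 10 = (-1 + 1/15 - 60)*38 + 10 = -914/15*38 + 10 = -34732/15 + 10 = -34582/15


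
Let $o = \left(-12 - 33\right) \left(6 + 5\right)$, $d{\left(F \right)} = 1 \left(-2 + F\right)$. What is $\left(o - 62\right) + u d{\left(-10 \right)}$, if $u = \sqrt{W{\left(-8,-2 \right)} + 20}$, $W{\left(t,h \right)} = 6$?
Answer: $-557 - 12 \sqrt{26} \approx -618.19$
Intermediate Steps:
$d{\left(F \right)} = -2 + F$
$o = -495$ ($o = \left(-45\right) 11 = -495$)
$u = \sqrt{26}$ ($u = \sqrt{6 + 20} = \sqrt{26} \approx 5.099$)
$\left(o - 62\right) + u d{\left(-10 \right)} = \left(-495 - 62\right) + \sqrt{26} \left(-2 - 10\right) = -557 + \sqrt{26} \left(-12\right) = -557 - 12 \sqrt{26}$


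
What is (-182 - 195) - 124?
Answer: -501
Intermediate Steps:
(-182 - 195) - 124 = -377 - 124 = -501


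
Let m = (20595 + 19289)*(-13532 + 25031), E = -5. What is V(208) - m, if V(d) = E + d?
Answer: -458625913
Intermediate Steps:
V(d) = -5 + d
m = 458626116 (m = 39884*11499 = 458626116)
V(208) - m = (-5 + 208) - 1*458626116 = 203 - 458626116 = -458625913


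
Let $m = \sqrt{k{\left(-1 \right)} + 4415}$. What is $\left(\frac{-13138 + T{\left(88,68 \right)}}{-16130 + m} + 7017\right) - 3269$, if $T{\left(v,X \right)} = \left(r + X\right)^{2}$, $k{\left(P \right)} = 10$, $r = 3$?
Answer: $\frac{195051408182}{52034495} + \frac{8097 \sqrt{177}}{52034495} \approx 3748.5$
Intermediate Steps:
$T{\left(v,X \right)} = \left(3 + X\right)^{2}$
$m = 5 \sqrt{177}$ ($m = \sqrt{10 + 4415} = \sqrt{4425} = 5 \sqrt{177} \approx 66.521$)
$\left(\frac{-13138 + T{\left(88,68 \right)}}{-16130 + m} + 7017\right) - 3269 = \left(\frac{-13138 + \left(3 + 68\right)^{2}}{-16130 + 5 \sqrt{177}} + 7017\right) - 3269 = \left(\frac{-13138 + 71^{2}}{-16130 + 5 \sqrt{177}} + 7017\right) - 3269 = \left(\frac{-13138 + 5041}{-16130 + 5 \sqrt{177}} + 7017\right) - 3269 = \left(- \frac{8097}{-16130 + 5 \sqrt{177}} + 7017\right) - 3269 = \left(7017 - \frac{8097}{-16130 + 5 \sqrt{177}}\right) - 3269 = 3748 - \frac{8097}{-16130 + 5 \sqrt{177}}$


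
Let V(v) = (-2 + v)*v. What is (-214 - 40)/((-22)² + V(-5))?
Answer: -254/519 ≈ -0.48940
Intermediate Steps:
V(v) = v*(-2 + v)
(-214 - 40)/((-22)² + V(-5)) = (-214 - 40)/((-22)² - 5*(-2 - 5)) = -254/(484 - 5*(-7)) = -254/(484 + 35) = -254/519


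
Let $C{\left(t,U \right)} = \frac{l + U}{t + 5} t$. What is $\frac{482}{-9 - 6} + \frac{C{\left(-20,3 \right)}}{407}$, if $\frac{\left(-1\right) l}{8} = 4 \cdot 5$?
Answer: $- \frac{66438}{2035} \approx -32.648$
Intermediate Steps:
$l = -160$ ($l = - 8 \cdot 4 \cdot 5 = \left(-8\right) 20 = -160$)
$C{\left(t,U \right)} = \frac{t \left(-160 + U\right)}{5 + t}$ ($C{\left(t,U \right)} = \frac{-160 + U}{t + 5} t = \frac{-160 + U}{5 + t} t = \frac{t \left(-160 + U\right)}{5 + t}$)
$\frac{482}{-9 - 6} + \frac{C{\left(-20,3 \right)}}{407} = \frac{482}{-9 - 6} + \frac{\left(-20\right) \frac{1}{5 - 20} \left(-160 + 3\right)}{407} = \frac{482}{-9 - 6} + \left(-20\right) \frac{1}{-15} \left(-157\right) \frac{1}{407} = \frac{482}{-15} + \left(-20\right) \left(- \frac{1}{15}\right) \left(-157\right) \frac{1}{407} = 482 \left(- \frac{1}{15}\right) - \frac{628}{1221} = - \frac{482}{15} - \frac{628}{1221} = - \frac{66438}{2035}$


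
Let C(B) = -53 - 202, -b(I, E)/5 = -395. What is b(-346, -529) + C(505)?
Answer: 1720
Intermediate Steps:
b(I, E) = 1975 (b(I, E) = -5*(-395) = 1975)
C(B) = -255
b(-346, -529) + C(505) = 1975 - 255 = 1720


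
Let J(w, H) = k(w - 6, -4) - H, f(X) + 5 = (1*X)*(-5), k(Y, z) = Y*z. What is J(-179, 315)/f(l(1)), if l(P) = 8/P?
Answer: -85/9 ≈ -9.4444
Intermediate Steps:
f(X) = -5 - 5*X (f(X) = -5 + (1*X)*(-5) = -5 + X*(-5) = -5 - 5*X)
J(w, H) = 24 - H - 4*w (J(w, H) = (w - 6)*(-4) - H = (-6 + w)*(-4) - H = (24 - 4*w) - H = 24 - H - 4*w)
J(-179, 315)/f(l(1)) = (24 - 1*315 - 4*(-179))/(-5 - 40/1) = (24 - 315 + 716)/(-5 - 40) = 425/(-5 - 5*8) = 425/(-5 - 40) = 425/(-45) = 425*(-1/45) = -85/9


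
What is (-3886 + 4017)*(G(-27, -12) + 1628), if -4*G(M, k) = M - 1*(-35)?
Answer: 213006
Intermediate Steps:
G(M, k) = -35/4 - M/4 (G(M, k) = -(M - 1*(-35))/4 = -(M + 35)/4 = -(35 + M)/4 = -35/4 - M/4)
(-3886 + 4017)*(G(-27, -12) + 1628) = (-3886 + 4017)*((-35/4 - 1/4*(-27)) + 1628) = 131*((-35/4 + 27/4) + 1628) = 131*(-2 + 1628) = 131*1626 = 213006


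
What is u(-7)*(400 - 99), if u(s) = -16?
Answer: -4816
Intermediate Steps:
u(-7)*(400 - 99) = -16*(400 - 99) = -16*301 = -4816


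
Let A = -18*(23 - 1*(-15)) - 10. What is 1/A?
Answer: -1/694 ≈ -0.0014409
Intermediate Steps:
A = -694 (A = -18*(23 + 15) - 10 = -18*38 - 10 = -684 - 10 = -694)
1/A = 1/(-694) = -1/694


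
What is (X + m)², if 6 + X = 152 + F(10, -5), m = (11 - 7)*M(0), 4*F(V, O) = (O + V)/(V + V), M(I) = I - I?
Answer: 5461569/256 ≈ 21334.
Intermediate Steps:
M(I) = 0
F(V, O) = (O + V)/(8*V) (F(V, O) = ((O + V)/(V + V))/4 = ((O + V)/((2*V)))/4 = ((O + V)*(1/(2*V)))/4 = ((O + V)/(2*V))/4 = (O + V)/(8*V))
m = 0 (m = (11 - 7)*0 = 4*0 = 0)
X = 2337/16 (X = -6 + (152 + (⅛)*(-5 + 10)/10) = -6 + (152 + (⅛)*(⅒)*5) = -6 + (152 + 1/16) = -6 + 2433/16 = 2337/16 ≈ 146.06)
(X + m)² = (2337/16 + 0)² = (2337/16)² = 5461569/256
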